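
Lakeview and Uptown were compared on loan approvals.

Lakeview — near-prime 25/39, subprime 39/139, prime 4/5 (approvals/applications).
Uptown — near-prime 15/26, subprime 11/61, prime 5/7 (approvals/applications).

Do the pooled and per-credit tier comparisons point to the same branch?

Yes

Near-prime: Lakeview 25/39 = 64.1%, Uptown 15/26 = 57.7% → Lakeview
Subprime: Lakeview 39/139 = 28.1%, Uptown 11/61 = 18.0% → Lakeview
Prime: Lakeview 4/5 = 80.0%, Uptown 5/7 = 71.4% → Lakeview
Overall: Lakeview 68/183 = 37.2%, Uptown 31/94 = 33.0% → Lakeview
Lakeview wins overall and in every credit group — no reversal.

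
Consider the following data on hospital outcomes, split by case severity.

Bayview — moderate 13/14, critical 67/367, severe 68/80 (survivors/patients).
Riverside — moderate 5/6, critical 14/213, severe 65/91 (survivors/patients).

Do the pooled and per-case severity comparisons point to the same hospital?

Moderate: Bayview 13/14 = 92.9%, Riverside 5/6 = 83.3% → Bayview
Critical: Bayview 67/367 = 18.3%, Riverside 14/213 = 6.6% → Bayview
Severe: Bayview 68/80 = 85.0%, Riverside 65/91 = 71.4% → Bayview
Overall: Bayview 148/461 = 32.1%, Riverside 84/310 = 27.1% → Bayview
Bayview wins overall and in every case group — no reversal.

Yes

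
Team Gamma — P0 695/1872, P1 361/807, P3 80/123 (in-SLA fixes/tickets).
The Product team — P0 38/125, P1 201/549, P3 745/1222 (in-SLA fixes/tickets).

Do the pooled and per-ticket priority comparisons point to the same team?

No

P0: Team Gamma 695/1872 = 37.1%, the Product team 38/125 = 30.4% → Team Gamma
P1: Team Gamma 361/807 = 44.7%, the Product team 201/549 = 36.6% → Team Gamma
P3: Team Gamma 80/123 = 65.0%, the Product team 745/1222 = 61.0% → Team Gamma
Overall: Team Gamma 1136/2802 = 40.5%, the Product team 984/1896 = 51.9% → the Product team
Team Gamma wins each ticket group but the Product team wins overall — the comparison reverses. Team Gamma's tickets skew toward P0, which has a lower base rate.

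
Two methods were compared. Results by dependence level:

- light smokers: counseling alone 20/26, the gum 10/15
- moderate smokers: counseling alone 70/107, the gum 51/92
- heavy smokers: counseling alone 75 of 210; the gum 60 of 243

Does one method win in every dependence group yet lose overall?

Light smokers: counseling alone 20/26 = 76.9%, the gum 10/15 = 66.7% → counseling alone
Moderate smokers: counseling alone 70/107 = 65.4%, the gum 51/92 = 55.4% → counseling alone
Heavy smokers: counseling alone 75/210 = 35.7%, the gum 60/243 = 24.7% → counseling alone
Overall: counseling alone 165/343 = 48.1%, the gum 121/350 = 34.6% → counseling alone
Counseling alone wins overall and in every dependence group — no reversal.

No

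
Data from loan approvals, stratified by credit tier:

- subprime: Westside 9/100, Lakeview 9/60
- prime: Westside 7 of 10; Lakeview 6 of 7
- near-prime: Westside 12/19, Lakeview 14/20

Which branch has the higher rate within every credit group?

Subprime: Westside 9/100 = 9.0%, Lakeview 9/60 = 15.0% → Lakeview
Prime: Westside 7/10 = 70.0%, Lakeview 6/7 = 85.7% → Lakeview
Near-prime: Westside 12/19 = 63.2%, Lakeview 14/20 = 70.0% → Lakeview
Lakeview has the higher rate in all 3 groups.

Lakeview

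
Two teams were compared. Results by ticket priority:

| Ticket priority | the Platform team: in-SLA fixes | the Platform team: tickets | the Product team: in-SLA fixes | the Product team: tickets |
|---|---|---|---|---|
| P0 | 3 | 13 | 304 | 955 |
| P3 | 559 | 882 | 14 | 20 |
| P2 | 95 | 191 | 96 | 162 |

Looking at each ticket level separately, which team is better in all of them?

P0: the Platform team 3/13 = 23.1%, the Product team 304/955 = 31.8% → the Product team
P3: the Platform team 559/882 = 63.4%, the Product team 14/20 = 70.0% → the Product team
P2: the Platform team 95/191 = 49.7%, the Product team 96/162 = 59.3% → the Product team
The Product team has the higher rate in all 3 groups.

the Product team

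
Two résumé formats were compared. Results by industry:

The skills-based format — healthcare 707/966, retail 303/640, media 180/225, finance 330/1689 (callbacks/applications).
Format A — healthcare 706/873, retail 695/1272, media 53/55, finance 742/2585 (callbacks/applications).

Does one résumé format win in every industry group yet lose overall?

No

Healthcare: the skills-based format 707/966 = 73.2%, Format A 706/873 = 80.9% → Format A
Retail: the skills-based format 303/640 = 47.3%, Format A 695/1272 = 54.6% → Format A
Media: the skills-based format 180/225 = 80.0%, Format A 53/55 = 96.4% → Format A
Finance: the skills-based format 330/1689 = 19.5%, Format A 742/2585 = 28.7% → Format A
Overall: the skills-based format 1520/3520 = 43.2%, Format A 2196/4785 = 45.9% → Format A
Format A wins overall and in every industry group — no reversal.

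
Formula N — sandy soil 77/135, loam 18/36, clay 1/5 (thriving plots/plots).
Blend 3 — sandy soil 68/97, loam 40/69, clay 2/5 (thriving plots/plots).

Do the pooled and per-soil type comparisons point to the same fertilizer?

Sandy soil: Formula N 77/135 = 57.0%, Blend 3 68/97 = 70.1% → Blend 3
Loam: Formula N 18/36 = 50.0%, Blend 3 40/69 = 58.0% → Blend 3
Clay: Formula N 1/5 = 20.0%, Blend 3 2/5 = 40.0% → Blend 3
Overall: Formula N 96/176 = 54.5%, Blend 3 110/171 = 64.3% → Blend 3
Blend 3 wins overall and in every soil group — no reversal.

Yes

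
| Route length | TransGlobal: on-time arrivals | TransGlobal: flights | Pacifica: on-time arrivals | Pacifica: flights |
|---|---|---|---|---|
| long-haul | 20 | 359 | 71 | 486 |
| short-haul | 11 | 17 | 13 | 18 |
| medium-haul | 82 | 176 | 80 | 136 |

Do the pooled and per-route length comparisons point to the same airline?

Long-haul: TransGlobal 20/359 = 5.6%, Pacifica 71/486 = 14.6% → Pacifica
Short-haul: TransGlobal 11/17 = 64.7%, Pacifica 13/18 = 72.2% → Pacifica
Medium-haul: TransGlobal 82/176 = 46.6%, Pacifica 80/136 = 58.8% → Pacifica
Overall: TransGlobal 113/552 = 20.5%, Pacifica 164/640 = 25.6% → Pacifica
Pacifica wins overall and in every route group — no reversal.

Yes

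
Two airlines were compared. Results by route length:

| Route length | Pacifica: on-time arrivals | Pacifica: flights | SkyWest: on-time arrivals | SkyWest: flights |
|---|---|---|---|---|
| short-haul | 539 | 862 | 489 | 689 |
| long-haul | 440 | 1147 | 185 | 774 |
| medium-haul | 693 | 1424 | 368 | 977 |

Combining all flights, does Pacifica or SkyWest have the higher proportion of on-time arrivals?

Pacifica

Short-haul: Pacifica 539/862 = 62.5%, SkyWest 489/689 = 71.0% → SkyWest
Long-haul: Pacifica 440/1147 = 38.4%, SkyWest 185/774 = 23.9% → Pacifica
Medium-haul: Pacifica 693/1424 = 48.7%, SkyWest 368/977 = 37.7% → Pacifica
Overall: Pacifica 1672/3433 = 48.7%, SkyWest 1042/2440 = 42.7% → Pacifica
(Neither sweeps every route group, but Pacifica has the higher pooled rate.)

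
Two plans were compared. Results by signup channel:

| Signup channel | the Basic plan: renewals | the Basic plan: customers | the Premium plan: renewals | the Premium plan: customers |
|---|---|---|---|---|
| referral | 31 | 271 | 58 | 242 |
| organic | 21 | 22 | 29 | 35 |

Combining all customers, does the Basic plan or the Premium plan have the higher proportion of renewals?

Referral: the Basic plan 31/271 = 11.4%, the Premium plan 58/242 = 24.0% → the Premium plan
Organic: the Basic plan 21/22 = 95.5%, the Premium plan 29/35 = 82.9% → the Basic plan
Overall: the Basic plan 52/293 = 17.7%, the Premium plan 87/277 = 31.4% → the Premium plan
(Neither sweeps every signup group, but the Premium plan has the higher pooled rate.)

the Premium plan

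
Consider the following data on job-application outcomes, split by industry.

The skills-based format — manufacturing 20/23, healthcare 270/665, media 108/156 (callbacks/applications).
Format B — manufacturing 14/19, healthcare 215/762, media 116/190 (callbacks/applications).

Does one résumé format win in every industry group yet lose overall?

Manufacturing: the skills-based format 20/23 = 87.0%, Format B 14/19 = 73.7% → the skills-based format
Healthcare: the skills-based format 270/665 = 40.6%, Format B 215/762 = 28.2% → the skills-based format
Media: the skills-based format 108/156 = 69.2%, Format B 116/190 = 61.1% → the skills-based format
Overall: the skills-based format 398/844 = 47.2%, Format B 345/971 = 35.5% → the skills-based format
The skills-based format wins overall and in every industry group — no reversal.

No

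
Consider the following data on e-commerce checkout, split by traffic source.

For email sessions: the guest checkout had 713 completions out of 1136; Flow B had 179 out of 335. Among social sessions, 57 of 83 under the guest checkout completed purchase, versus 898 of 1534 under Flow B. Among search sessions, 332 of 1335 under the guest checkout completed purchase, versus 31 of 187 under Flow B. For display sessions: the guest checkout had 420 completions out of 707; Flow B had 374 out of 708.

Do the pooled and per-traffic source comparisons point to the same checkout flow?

No

Email: the guest checkout 713/1136 = 62.8%, Flow B 179/335 = 53.4% → the guest checkout
Social: the guest checkout 57/83 = 68.7%, Flow B 898/1534 = 58.5% → the guest checkout
Search: the guest checkout 332/1335 = 24.9%, Flow B 31/187 = 16.6% → the guest checkout
Display: the guest checkout 420/707 = 59.4%, Flow B 374/708 = 52.8% → the guest checkout
Overall: the guest checkout 1522/3261 = 46.7%, Flow B 1482/2764 = 53.6% → Flow B
The guest checkout wins each traffic group but Flow B wins overall — the comparison reverses. The guest checkout's sessions skew toward search, which has a lower base rate.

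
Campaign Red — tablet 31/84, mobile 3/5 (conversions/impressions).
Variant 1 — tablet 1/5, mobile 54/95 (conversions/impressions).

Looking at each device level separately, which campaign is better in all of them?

Campaign Red

Tablet: Campaign Red 31/84 = 36.9%, Variant 1 1/5 = 20.0% → Campaign Red
Mobile: Campaign Red 3/5 = 60.0%, Variant 1 54/95 = 56.8% → Campaign Red
Campaign Red has the higher rate in both groups.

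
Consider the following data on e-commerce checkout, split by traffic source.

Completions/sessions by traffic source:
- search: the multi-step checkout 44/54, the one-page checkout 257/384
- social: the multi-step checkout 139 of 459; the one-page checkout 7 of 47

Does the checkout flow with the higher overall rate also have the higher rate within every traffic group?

No

Search: the multi-step checkout 44/54 = 81.5%, the one-page checkout 257/384 = 66.9% → the multi-step checkout
Social: the multi-step checkout 139/459 = 30.3%, the one-page checkout 7/47 = 14.9% → the multi-step checkout
Overall: the multi-step checkout 183/513 = 35.7%, the one-page checkout 264/431 = 61.3% → the one-page checkout
The multi-step checkout wins each traffic group but the one-page checkout wins overall — the comparison reverses. The multi-step checkout's sessions skew toward social, which has a lower base rate.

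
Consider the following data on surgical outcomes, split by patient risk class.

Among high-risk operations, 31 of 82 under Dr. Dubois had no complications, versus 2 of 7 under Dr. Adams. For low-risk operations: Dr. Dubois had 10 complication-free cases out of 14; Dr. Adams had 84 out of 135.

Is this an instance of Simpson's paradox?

High-risk: Dr. Dubois 31/82 = 37.8%, Dr. Adams 2/7 = 28.6% → Dr. Dubois
Low-risk: Dr. Dubois 10/14 = 71.4%, Dr. Adams 84/135 = 62.2% → Dr. Dubois
Overall: Dr. Dubois 41/96 = 42.7%, Dr. Adams 86/142 = 60.6% → Dr. Adams
Dr. Dubois wins each patient risk group but Dr. Adams wins overall — the comparison reverses. Dr. Dubois's operations skew toward high-risk, which has a lower base rate.

Yes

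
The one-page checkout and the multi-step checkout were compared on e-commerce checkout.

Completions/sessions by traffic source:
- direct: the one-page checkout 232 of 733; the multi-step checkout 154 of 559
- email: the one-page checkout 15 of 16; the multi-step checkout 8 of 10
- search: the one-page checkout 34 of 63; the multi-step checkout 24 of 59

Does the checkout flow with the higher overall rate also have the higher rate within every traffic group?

Yes

Direct: the one-page checkout 232/733 = 31.7%, the multi-step checkout 154/559 = 27.5% → the one-page checkout
Email: the one-page checkout 15/16 = 93.8%, the multi-step checkout 8/10 = 80.0% → the one-page checkout
Search: the one-page checkout 34/63 = 54.0%, the multi-step checkout 24/59 = 40.7% → the one-page checkout
Overall: the one-page checkout 281/812 = 34.6%, the multi-step checkout 186/628 = 29.6% → the one-page checkout
The one-page checkout wins overall and in every traffic group — no reversal.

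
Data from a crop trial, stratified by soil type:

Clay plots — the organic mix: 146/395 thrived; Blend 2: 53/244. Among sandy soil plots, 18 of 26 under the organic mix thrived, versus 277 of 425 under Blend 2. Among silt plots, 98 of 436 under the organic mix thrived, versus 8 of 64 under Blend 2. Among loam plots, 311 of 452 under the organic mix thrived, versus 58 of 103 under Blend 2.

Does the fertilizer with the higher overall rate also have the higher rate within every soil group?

Clay: the organic mix 146/395 = 37.0%, Blend 2 53/244 = 21.7% → the organic mix
Sandy soil: the organic mix 18/26 = 69.2%, Blend 2 277/425 = 65.2% → the organic mix
Silt: the organic mix 98/436 = 22.5%, Blend 2 8/64 = 12.5% → the organic mix
Loam: the organic mix 311/452 = 68.8%, Blend 2 58/103 = 56.3% → the organic mix
Overall: the organic mix 573/1309 = 43.8%, Blend 2 396/836 = 47.4% → Blend 2
The organic mix wins each soil group but Blend 2 wins overall — the comparison reverses. The organic mix's plots skew toward silt, which has a lower base rate.

No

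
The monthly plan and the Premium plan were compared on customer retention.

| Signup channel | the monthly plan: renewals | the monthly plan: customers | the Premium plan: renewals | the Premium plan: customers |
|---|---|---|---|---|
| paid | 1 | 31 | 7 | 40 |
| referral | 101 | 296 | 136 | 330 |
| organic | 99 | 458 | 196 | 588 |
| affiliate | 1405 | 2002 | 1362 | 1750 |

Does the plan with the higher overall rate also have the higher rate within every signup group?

Paid: the monthly plan 1/31 = 3.2%, the Premium plan 7/40 = 17.5% → the Premium plan
Referral: the monthly plan 101/296 = 34.1%, the Premium plan 136/330 = 41.2% → the Premium plan
Organic: the monthly plan 99/458 = 21.6%, the Premium plan 196/588 = 33.3% → the Premium plan
Affiliate: the monthly plan 1405/2002 = 70.2%, the Premium plan 1362/1750 = 77.8% → the Premium plan
Overall: the monthly plan 1606/2787 = 57.6%, the Premium plan 1701/2708 = 62.8% → the Premium plan
The Premium plan wins overall and in every signup group — no reversal.

Yes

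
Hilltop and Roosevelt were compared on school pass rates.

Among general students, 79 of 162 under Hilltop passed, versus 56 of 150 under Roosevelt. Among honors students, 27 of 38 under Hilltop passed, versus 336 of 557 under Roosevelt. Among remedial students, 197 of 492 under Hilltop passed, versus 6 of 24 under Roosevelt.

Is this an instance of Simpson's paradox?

General: Hilltop 79/162 = 48.8%, Roosevelt 56/150 = 37.3% → Hilltop
Honors: Hilltop 27/38 = 71.1%, Roosevelt 336/557 = 60.3% → Hilltop
Remedial: Hilltop 197/492 = 40.0%, Roosevelt 6/24 = 25.0% → Hilltop
Overall: Hilltop 303/692 = 43.8%, Roosevelt 398/731 = 54.4% → Roosevelt
Hilltop wins each student group but Roosevelt wins overall — the comparison reverses. Hilltop's students skew toward remedial, which has a lower base rate.

Yes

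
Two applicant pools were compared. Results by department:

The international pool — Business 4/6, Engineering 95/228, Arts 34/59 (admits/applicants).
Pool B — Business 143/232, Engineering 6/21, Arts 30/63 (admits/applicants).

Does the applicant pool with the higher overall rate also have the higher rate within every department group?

Business: the international pool 4/6 = 66.7%, Pool B 143/232 = 61.6% → the international pool
Engineering: the international pool 95/228 = 41.7%, Pool B 6/21 = 28.6% → the international pool
Arts: the international pool 34/59 = 57.6%, Pool B 30/63 = 47.6% → the international pool
Overall: the international pool 133/293 = 45.4%, Pool B 179/316 = 56.6% → Pool B
The international pool wins each department group but Pool B wins overall — the comparison reverses. The international pool's applicants skew toward Engineering, which has a lower base rate.

No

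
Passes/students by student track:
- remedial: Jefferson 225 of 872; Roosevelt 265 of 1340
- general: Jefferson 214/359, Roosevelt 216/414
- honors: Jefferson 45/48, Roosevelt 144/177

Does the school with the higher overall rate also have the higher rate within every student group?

Remedial: Jefferson 225/872 = 25.8%, Roosevelt 265/1340 = 19.8% → Jefferson
General: Jefferson 214/359 = 59.6%, Roosevelt 216/414 = 52.2% → Jefferson
Honors: Jefferson 45/48 = 93.8%, Roosevelt 144/177 = 81.4% → Jefferson
Overall: Jefferson 484/1279 = 37.8%, Roosevelt 625/1931 = 32.4% → Jefferson
Jefferson wins overall and in every student group — no reversal.

Yes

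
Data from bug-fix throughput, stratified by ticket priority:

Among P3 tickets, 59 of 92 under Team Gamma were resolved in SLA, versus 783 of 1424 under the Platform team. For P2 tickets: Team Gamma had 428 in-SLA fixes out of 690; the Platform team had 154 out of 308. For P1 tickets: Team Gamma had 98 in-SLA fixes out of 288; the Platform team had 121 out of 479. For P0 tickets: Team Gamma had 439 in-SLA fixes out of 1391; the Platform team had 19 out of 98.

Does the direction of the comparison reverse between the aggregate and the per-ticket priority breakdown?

Yes

P3: Team Gamma 59/92 = 64.1%, the Platform team 783/1424 = 55.0% → Team Gamma
P2: Team Gamma 428/690 = 62.0%, the Platform team 154/308 = 50.0% → Team Gamma
P1: Team Gamma 98/288 = 34.0%, the Platform team 121/479 = 25.3% → Team Gamma
P0: Team Gamma 439/1391 = 31.6%, the Platform team 19/98 = 19.4% → Team Gamma
Overall: Team Gamma 1024/2461 = 41.6%, the Platform team 1077/2309 = 46.6% → the Platform team
Team Gamma wins each ticket group but the Platform team wins overall — the comparison reverses. Team Gamma's tickets skew toward P0, which has a lower base rate.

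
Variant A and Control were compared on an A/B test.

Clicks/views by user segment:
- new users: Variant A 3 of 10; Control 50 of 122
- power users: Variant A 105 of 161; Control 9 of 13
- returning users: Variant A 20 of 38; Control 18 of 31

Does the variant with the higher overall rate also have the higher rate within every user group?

New users: Variant A 3/10 = 30.0%, Control 50/122 = 41.0% → Control
Power users: Variant A 105/161 = 65.2%, Control 9/13 = 69.2% → Control
Returning users: Variant A 20/38 = 52.6%, Control 18/31 = 58.1% → Control
Overall: Variant A 128/209 = 61.2%, Control 77/166 = 46.4% → Variant A
Control wins each user group but Variant A wins overall — the comparison reverses. Control's views skew toward new users, which has a lower base rate.

No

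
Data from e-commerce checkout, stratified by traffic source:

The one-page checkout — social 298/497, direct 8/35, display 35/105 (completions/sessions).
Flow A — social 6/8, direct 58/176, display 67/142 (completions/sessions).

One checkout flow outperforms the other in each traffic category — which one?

Social: the one-page checkout 298/497 = 60.0%, Flow A 6/8 = 75.0% → Flow A
Direct: the one-page checkout 8/35 = 22.9%, Flow A 58/176 = 33.0% → Flow A
Display: the one-page checkout 35/105 = 33.3%, Flow A 67/142 = 47.2% → Flow A
Flow A has the higher rate in all 3 groups.

Flow A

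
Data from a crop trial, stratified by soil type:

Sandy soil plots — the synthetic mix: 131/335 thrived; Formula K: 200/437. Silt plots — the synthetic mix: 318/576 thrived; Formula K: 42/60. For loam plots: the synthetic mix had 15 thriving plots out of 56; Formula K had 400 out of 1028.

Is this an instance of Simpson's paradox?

Yes

Sandy soil: the synthetic mix 131/335 = 39.1%, Formula K 200/437 = 45.8% → Formula K
Silt: the synthetic mix 318/576 = 55.2%, Formula K 42/60 = 70.0% → Formula K
Loam: the synthetic mix 15/56 = 26.8%, Formula K 400/1028 = 38.9% → Formula K
Overall: the synthetic mix 464/967 = 48.0%, Formula K 642/1525 = 42.1% → the synthetic mix
Formula K wins each soil group but the synthetic mix wins overall — the comparison reverses. Formula K's plots skew toward loam, which has a lower base rate.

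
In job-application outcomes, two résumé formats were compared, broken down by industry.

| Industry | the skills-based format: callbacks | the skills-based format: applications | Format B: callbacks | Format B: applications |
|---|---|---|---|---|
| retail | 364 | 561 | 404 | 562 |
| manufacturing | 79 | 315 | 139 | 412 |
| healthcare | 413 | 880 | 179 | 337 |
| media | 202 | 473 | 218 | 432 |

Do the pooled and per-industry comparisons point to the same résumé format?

Retail: the skills-based format 364/561 = 64.9%, Format B 404/562 = 71.9% → Format B
Manufacturing: the skills-based format 79/315 = 25.1%, Format B 139/412 = 33.7% → Format B
Healthcare: the skills-based format 413/880 = 46.9%, Format B 179/337 = 53.1% → Format B
Media: the skills-based format 202/473 = 42.7%, Format B 218/432 = 50.5% → Format B
Overall: the skills-based format 1058/2229 = 47.5%, Format B 940/1743 = 53.9% → Format B
Format B wins overall and in every industry group — no reversal.

Yes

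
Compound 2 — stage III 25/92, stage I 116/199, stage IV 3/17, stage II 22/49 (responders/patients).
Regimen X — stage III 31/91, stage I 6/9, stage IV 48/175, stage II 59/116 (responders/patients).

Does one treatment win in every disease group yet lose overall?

Yes

Stage III: Compound 2 25/92 = 27.2%, Regimen X 31/91 = 34.1% → Regimen X
Stage I: Compound 2 116/199 = 58.3%, Regimen X 6/9 = 66.7% → Regimen X
Stage IV: Compound 2 3/17 = 17.6%, Regimen X 48/175 = 27.4% → Regimen X
Stage II: Compound 2 22/49 = 44.9%, Regimen X 59/116 = 50.9% → Regimen X
Overall: Compound 2 166/357 = 46.5%, Regimen X 144/391 = 36.8% → Compound 2
Regimen X wins each disease group but Compound 2 wins overall — the comparison reverses. Regimen X's patients skew toward stage IV, which has a lower base rate.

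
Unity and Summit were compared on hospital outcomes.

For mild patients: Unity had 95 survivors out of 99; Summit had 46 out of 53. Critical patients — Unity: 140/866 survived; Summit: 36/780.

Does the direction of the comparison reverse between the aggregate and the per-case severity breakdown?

No

Mild: Unity 95/99 = 96.0%, Summit 46/53 = 86.8% → Unity
Critical: Unity 140/866 = 16.2%, Summit 36/780 = 4.6% → Unity
Overall: Unity 235/965 = 24.4%, Summit 82/833 = 9.8% → Unity
Unity wins overall and in every case group — no reversal.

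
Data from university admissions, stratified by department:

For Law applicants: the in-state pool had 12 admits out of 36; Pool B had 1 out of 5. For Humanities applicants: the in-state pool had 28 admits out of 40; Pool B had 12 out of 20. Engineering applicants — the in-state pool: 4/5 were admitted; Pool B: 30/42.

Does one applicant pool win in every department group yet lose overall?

Yes

Law: the in-state pool 12/36 = 33.3%, Pool B 1/5 = 20.0% → the in-state pool
Humanities: the in-state pool 28/40 = 70.0%, Pool B 12/20 = 60.0% → the in-state pool
Engineering: the in-state pool 4/5 = 80.0%, Pool B 30/42 = 71.4% → the in-state pool
Overall: the in-state pool 44/81 = 54.3%, Pool B 43/67 = 64.2% → Pool B
The in-state pool wins each department group but Pool B wins overall — the comparison reverses. The in-state pool's applicants skew toward Law, which has a lower base rate.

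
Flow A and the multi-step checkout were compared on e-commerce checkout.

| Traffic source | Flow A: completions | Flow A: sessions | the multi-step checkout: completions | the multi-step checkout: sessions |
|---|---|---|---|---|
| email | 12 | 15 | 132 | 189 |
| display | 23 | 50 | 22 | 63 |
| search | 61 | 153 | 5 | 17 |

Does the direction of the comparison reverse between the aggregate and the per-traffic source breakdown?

Email: Flow A 12/15 = 80.0%, the multi-step checkout 132/189 = 69.8% → Flow A
Display: Flow A 23/50 = 46.0%, the multi-step checkout 22/63 = 34.9% → Flow A
Search: Flow A 61/153 = 39.9%, the multi-step checkout 5/17 = 29.4% → Flow A
Overall: Flow A 96/218 = 44.0%, the multi-step checkout 159/269 = 59.1% → the multi-step checkout
Flow A wins each traffic group but the multi-step checkout wins overall — the comparison reverses. Flow A's sessions skew toward search, which has a lower base rate.

Yes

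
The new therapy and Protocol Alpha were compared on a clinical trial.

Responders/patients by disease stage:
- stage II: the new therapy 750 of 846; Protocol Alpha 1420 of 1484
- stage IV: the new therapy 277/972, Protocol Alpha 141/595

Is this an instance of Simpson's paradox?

No

Stage II: the new therapy 750/846 = 88.7%, Protocol Alpha 1420/1484 = 95.7% → Protocol Alpha
Stage IV: the new therapy 277/972 = 28.5%, Protocol Alpha 141/595 = 23.7% → the new therapy
Overall: the new therapy 1027/1818 = 56.5%, Protocol Alpha 1561/2079 = 75.1% → Protocol Alpha
Neither sweeps: the new therapy wins 1 of 2 groups, Protocol Alpha wins 1. Protocol Alpha wins overall but not every group — no Simpson reversal.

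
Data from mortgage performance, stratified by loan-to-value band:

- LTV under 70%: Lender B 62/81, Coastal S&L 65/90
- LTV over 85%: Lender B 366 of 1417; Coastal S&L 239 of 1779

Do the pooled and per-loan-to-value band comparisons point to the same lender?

Yes

LTV under 70%: Lender B 62/81 = 76.5%, Coastal S&L 65/90 = 72.2% → Lender B
LTV over 85%: Lender B 366/1417 = 25.8%, Coastal S&L 239/1779 = 13.4% → Lender B
Overall: Lender B 428/1498 = 28.6%, Coastal S&L 304/1869 = 16.3% → Lender B
Lender B wins overall and in every loan-to-value group — no reversal.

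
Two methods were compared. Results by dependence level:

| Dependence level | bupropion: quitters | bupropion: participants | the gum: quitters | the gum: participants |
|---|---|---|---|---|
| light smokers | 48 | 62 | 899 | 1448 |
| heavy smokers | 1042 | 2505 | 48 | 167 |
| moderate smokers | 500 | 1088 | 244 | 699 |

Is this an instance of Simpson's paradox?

Yes

Light smokers: bupropion 48/62 = 77.4%, the gum 899/1448 = 62.1% → bupropion
Heavy smokers: bupropion 1042/2505 = 41.6%, the gum 48/167 = 28.7% → bupropion
Moderate smokers: bupropion 500/1088 = 46.0%, the gum 244/699 = 34.9% → bupropion
Overall: bupropion 1590/3655 = 43.5%, the gum 1191/2314 = 51.5% → the gum
Bupropion wins each dependence group but the gum wins overall — the comparison reverses. Bupropion's participants skew toward heavy smokers, which has a lower base rate.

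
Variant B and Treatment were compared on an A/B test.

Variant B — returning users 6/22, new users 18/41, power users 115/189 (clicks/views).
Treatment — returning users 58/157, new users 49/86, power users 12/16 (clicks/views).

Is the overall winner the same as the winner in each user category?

No

Returning users: Variant B 6/22 = 27.3%, Treatment 58/157 = 36.9% → Treatment
New users: Variant B 18/41 = 43.9%, Treatment 49/86 = 57.0% → Treatment
Power users: Variant B 115/189 = 60.8%, Treatment 12/16 = 75.0% → Treatment
Overall: Variant B 139/252 = 55.2%, Treatment 119/259 = 45.9% → Variant B
Treatment wins each user group but Variant B wins overall — the comparison reverses. Treatment's views skew toward returning users, which has a lower base rate.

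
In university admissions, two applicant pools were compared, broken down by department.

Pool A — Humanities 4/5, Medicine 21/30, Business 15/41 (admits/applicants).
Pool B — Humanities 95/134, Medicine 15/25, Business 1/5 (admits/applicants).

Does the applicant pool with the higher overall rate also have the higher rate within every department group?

No

Humanities: Pool A 4/5 = 80.0%, Pool B 95/134 = 70.9% → Pool A
Medicine: Pool A 21/30 = 70.0%, Pool B 15/25 = 60.0% → Pool A
Business: Pool A 15/41 = 36.6%, Pool B 1/5 = 20.0% → Pool A
Overall: Pool A 40/76 = 52.6%, Pool B 111/164 = 67.7% → Pool B
Pool A wins each department group but Pool B wins overall — the comparison reverses. Pool A's applicants skew toward Business, which has a lower base rate.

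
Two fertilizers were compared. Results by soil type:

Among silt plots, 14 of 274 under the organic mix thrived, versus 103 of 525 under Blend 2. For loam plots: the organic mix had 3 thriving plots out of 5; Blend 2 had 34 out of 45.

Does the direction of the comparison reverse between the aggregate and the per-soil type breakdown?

Silt: the organic mix 14/274 = 5.1%, Blend 2 103/525 = 19.6% → Blend 2
Loam: the organic mix 3/5 = 60.0%, Blend 2 34/45 = 75.6% → Blend 2
Overall: the organic mix 17/279 = 6.1%, Blend 2 137/570 = 24.0% → Blend 2
Blend 2 wins overall and in every soil group — no reversal.

No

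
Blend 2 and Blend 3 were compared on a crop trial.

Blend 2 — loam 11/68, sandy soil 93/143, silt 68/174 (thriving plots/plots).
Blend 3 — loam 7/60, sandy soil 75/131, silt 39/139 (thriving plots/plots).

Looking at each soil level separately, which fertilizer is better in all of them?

Loam: Blend 2 11/68 = 16.2%, Blend 3 7/60 = 11.7% → Blend 2
Sandy soil: Blend 2 93/143 = 65.0%, Blend 3 75/131 = 57.3% → Blend 2
Silt: Blend 2 68/174 = 39.1%, Blend 3 39/139 = 28.1% → Blend 2
Blend 2 has the higher rate in all 3 groups.

Blend 2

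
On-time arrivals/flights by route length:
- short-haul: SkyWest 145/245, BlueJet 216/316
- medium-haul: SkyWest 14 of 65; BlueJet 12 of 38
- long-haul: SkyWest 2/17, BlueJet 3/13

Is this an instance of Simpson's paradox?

No

Short-haul: SkyWest 145/245 = 59.2%, BlueJet 216/316 = 68.4% → BlueJet
Medium-haul: SkyWest 14/65 = 21.5%, BlueJet 12/38 = 31.6% → BlueJet
Long-haul: SkyWest 2/17 = 11.8%, BlueJet 3/13 = 23.1% → BlueJet
Overall: SkyWest 161/327 = 49.2%, BlueJet 231/367 = 62.9% → BlueJet
BlueJet wins overall and in every route group — no reversal.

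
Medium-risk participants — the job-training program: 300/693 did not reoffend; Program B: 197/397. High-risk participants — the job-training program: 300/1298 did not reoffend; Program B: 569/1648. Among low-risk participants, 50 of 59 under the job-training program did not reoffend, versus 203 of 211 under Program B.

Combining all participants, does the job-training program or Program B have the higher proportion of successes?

Program B

Medium-risk: the job-training program 300/693 = 43.3%, Program B 197/397 = 49.6% → Program B
High-risk: the job-training program 300/1298 = 23.1%, Program B 569/1648 = 34.5% → Program B
Low-risk: the job-training program 50/59 = 84.7%, Program B 203/211 = 96.2% → Program B
Overall: the job-training program 650/2050 = 31.7%, Program B 969/2256 = 43.0% → Program B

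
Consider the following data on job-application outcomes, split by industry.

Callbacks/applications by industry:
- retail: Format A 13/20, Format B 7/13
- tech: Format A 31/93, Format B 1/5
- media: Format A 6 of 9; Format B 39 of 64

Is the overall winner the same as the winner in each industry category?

No

Retail: Format A 13/20 = 65.0%, Format B 7/13 = 53.8% → Format A
Tech: Format A 31/93 = 33.3%, Format B 1/5 = 20.0% → Format A
Media: Format A 6/9 = 66.7%, Format B 39/64 = 60.9% → Format A
Overall: Format A 50/122 = 41.0%, Format B 47/82 = 57.3% → Format B
Format A wins each industry group but Format B wins overall — the comparison reverses. Format A's applications skew toward tech, which has a lower base rate.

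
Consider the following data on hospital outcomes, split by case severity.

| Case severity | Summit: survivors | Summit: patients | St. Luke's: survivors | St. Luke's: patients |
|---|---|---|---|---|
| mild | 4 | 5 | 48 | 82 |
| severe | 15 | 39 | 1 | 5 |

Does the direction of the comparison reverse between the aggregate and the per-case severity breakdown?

Yes

Mild: Summit 4/5 = 80.0%, St. Luke's 48/82 = 58.5% → Summit
Severe: Summit 15/39 = 38.5%, St. Luke's 1/5 = 20.0% → Summit
Overall: Summit 19/44 = 43.2%, St. Luke's 49/87 = 56.3% → St. Luke's
Summit wins each case group but St. Luke's wins overall — the comparison reverses. Summit's patients skew toward severe, which has a lower base rate.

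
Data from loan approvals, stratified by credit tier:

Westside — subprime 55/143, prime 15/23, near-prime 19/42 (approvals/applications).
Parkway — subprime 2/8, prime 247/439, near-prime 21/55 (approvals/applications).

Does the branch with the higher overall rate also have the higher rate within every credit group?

Subprime: Westside 55/143 = 38.5%, Parkway 2/8 = 25.0% → Westside
Prime: Westside 15/23 = 65.2%, Parkway 247/439 = 56.3% → Westside
Near-prime: Westside 19/42 = 45.2%, Parkway 21/55 = 38.2% → Westside
Overall: Westside 89/208 = 42.8%, Parkway 270/502 = 53.8% → Parkway
Westside wins each credit group but Parkway wins overall — the comparison reverses. Westside's applications skew toward subprime, which has a lower base rate.

No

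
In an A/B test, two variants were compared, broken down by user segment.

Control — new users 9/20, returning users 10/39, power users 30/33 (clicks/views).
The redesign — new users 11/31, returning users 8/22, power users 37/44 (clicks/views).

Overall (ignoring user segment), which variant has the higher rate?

New users: Control 9/20 = 45.0%, the redesign 11/31 = 35.5% → Control
Returning users: Control 10/39 = 25.6%, the redesign 8/22 = 36.4% → the redesign
Power users: Control 30/33 = 90.9%, the redesign 37/44 = 84.1% → Control
Overall: Control 49/92 = 53.3%, the redesign 56/97 = 57.7% → the redesign
(Neither sweeps every user group, but the redesign has the higher pooled rate.)

the redesign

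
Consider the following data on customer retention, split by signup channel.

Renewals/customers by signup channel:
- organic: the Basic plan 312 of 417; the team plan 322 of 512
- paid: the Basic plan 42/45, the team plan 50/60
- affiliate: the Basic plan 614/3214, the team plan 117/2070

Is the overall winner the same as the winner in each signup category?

Yes

Organic: the Basic plan 312/417 = 74.8%, the team plan 322/512 = 62.9% → the Basic plan
Paid: the Basic plan 42/45 = 93.3%, the team plan 50/60 = 83.3% → the Basic plan
Affiliate: the Basic plan 614/3214 = 19.1%, the team plan 117/2070 = 5.7% → the Basic plan
Overall: the Basic plan 968/3676 = 26.3%, the team plan 489/2642 = 18.5% → the Basic plan
The Basic plan wins overall and in every signup group — no reversal.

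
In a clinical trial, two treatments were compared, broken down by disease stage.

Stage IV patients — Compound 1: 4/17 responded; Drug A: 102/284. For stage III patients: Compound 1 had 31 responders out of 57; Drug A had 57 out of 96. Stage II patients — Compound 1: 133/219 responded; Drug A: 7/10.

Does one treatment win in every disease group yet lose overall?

Yes

Stage IV: Compound 1 4/17 = 23.5%, Drug A 102/284 = 35.9% → Drug A
Stage III: Compound 1 31/57 = 54.4%, Drug A 57/96 = 59.4% → Drug A
Stage II: Compound 1 133/219 = 60.7%, Drug A 7/10 = 70.0% → Drug A
Overall: Compound 1 168/293 = 57.3%, Drug A 166/390 = 42.6% → Compound 1
Drug A wins each disease group but Compound 1 wins overall — the comparison reverses. Drug A's patients skew toward stage IV, which has a lower base rate.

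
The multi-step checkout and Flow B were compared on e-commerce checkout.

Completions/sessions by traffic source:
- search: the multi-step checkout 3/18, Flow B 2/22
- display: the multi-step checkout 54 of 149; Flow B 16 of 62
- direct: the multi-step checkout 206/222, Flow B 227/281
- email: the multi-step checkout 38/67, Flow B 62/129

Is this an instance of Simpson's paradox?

Search: the multi-step checkout 3/18 = 16.7%, Flow B 2/22 = 9.1% → the multi-step checkout
Display: the multi-step checkout 54/149 = 36.2%, Flow B 16/62 = 25.8% → the multi-step checkout
Direct: the multi-step checkout 206/222 = 92.8%, Flow B 227/281 = 80.8% → the multi-step checkout
Email: the multi-step checkout 38/67 = 56.7%, Flow B 62/129 = 48.1% → the multi-step checkout
Overall: the multi-step checkout 301/456 = 66.0%, Flow B 307/494 = 62.1% → the multi-step checkout
The multi-step checkout wins overall and in every traffic group — no reversal.

No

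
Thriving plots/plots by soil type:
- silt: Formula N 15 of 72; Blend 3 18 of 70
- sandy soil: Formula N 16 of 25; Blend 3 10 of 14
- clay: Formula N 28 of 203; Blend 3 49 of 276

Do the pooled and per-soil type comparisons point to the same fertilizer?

Yes

Silt: Formula N 15/72 = 20.8%, Blend 3 18/70 = 25.7% → Blend 3
Sandy soil: Formula N 16/25 = 64.0%, Blend 3 10/14 = 71.4% → Blend 3
Clay: Formula N 28/203 = 13.8%, Blend 3 49/276 = 17.8% → Blend 3
Overall: Formula N 59/300 = 19.7%, Blend 3 77/360 = 21.4% → Blend 3
Blend 3 wins overall and in every soil group — no reversal.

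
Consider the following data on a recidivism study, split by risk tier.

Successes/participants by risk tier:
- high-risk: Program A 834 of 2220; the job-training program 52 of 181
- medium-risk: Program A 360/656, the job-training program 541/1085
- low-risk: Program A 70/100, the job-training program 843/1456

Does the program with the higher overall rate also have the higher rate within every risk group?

High-risk: Program A 834/2220 = 37.6%, the job-training program 52/181 = 28.7% → Program A
Medium-risk: Program A 360/656 = 54.9%, the job-training program 541/1085 = 49.9% → Program A
Low-risk: Program A 70/100 = 70.0%, the job-training program 843/1456 = 57.9% → Program A
Overall: Program A 1264/2976 = 42.5%, the job-training program 1436/2722 = 52.8% → the job-training program
Program A wins each risk group but the job-training program wins overall — the comparison reverses. Program A's participants skew toward high-risk, which has a lower base rate.

No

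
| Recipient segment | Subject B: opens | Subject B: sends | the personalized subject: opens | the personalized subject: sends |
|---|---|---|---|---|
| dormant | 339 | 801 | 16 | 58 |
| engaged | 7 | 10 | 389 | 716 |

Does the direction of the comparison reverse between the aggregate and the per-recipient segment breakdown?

Yes

Dormant: Subject B 339/801 = 42.3%, the personalized subject 16/58 = 27.6% → Subject B
Engaged: Subject B 7/10 = 70.0%, the personalized subject 389/716 = 54.3% → Subject B
Overall: Subject B 346/811 = 42.7%, the personalized subject 405/774 = 52.3% → the personalized subject
Subject B wins each recipient group but the personalized subject wins overall — the comparison reverses. Subject B's sends skew toward dormant, which has a lower base rate.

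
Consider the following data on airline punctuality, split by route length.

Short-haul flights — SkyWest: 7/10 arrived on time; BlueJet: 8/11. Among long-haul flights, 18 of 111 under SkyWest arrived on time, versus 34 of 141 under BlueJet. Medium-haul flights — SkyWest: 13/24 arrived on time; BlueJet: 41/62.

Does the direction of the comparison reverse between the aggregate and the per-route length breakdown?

No

Short-haul: SkyWest 7/10 = 70.0%, BlueJet 8/11 = 72.7% → BlueJet
Long-haul: SkyWest 18/111 = 16.2%, BlueJet 34/141 = 24.1% → BlueJet
Medium-haul: SkyWest 13/24 = 54.2%, BlueJet 41/62 = 66.1% → BlueJet
Overall: SkyWest 38/145 = 26.2%, BlueJet 83/214 = 38.8% → BlueJet
BlueJet wins overall and in every route group — no reversal.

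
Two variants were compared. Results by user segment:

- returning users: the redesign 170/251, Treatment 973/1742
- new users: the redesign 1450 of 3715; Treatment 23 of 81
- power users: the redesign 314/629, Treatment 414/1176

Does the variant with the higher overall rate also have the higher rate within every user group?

Returning users: the redesign 170/251 = 67.7%, Treatment 973/1742 = 55.9% → the redesign
New users: the redesign 1450/3715 = 39.0%, Treatment 23/81 = 28.4% → the redesign
Power users: the redesign 314/629 = 49.9%, Treatment 414/1176 = 35.2% → the redesign
Overall: the redesign 1934/4595 = 42.1%, Treatment 1410/2999 = 47.0% → Treatment
The redesign wins each user group but Treatment wins overall — the comparison reverses. The redesign's views skew toward new users, which has a lower base rate.

No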